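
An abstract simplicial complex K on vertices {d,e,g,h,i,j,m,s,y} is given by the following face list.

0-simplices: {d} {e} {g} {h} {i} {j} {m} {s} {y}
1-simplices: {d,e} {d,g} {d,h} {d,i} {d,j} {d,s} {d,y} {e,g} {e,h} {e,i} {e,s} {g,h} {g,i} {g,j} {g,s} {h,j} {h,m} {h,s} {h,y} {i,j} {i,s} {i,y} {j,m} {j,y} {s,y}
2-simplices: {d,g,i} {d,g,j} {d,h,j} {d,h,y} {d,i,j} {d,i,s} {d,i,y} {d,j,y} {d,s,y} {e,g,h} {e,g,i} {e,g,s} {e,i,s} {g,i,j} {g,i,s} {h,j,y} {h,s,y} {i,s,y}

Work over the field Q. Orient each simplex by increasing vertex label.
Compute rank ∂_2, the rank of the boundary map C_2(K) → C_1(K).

n_0=9 n_1=25 n_2=18  [Q]
∂1: piv[de,dg,dh,di,dj,ds,dy,hm] rk=8  ker:eg,eh,ei,es,gh,gi,gj,gs,hj,hs,hy,ij,is,iy,jm,jy,sy
∂2: piv[dgi,dgj,dhj,dhy,dij,dis,diy,djy,dsy,egh,egi,egs,eis,hsy] rk=14  ker:gij,gis,hjy,isy
rk∂_2=14

rank∂_2=14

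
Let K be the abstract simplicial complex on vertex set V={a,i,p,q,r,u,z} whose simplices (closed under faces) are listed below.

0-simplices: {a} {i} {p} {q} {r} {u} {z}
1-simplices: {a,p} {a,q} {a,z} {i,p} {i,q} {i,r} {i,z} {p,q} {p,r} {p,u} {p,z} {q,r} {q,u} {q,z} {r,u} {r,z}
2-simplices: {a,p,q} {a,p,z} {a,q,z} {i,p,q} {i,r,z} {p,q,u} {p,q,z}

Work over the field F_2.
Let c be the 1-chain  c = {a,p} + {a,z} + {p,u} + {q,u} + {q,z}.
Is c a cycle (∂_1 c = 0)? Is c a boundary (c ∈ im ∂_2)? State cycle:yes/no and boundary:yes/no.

cycle:yes boundary:yes

n_0=7 n_1=16 n_2=7  [Z2]
∂1: piv[ap,aq,az,ip,ir,pu] rk=6  ker:iq,iz,pq,pr,pz,qr,qu,qz,ru,rz
∂2: piv[apq,apz,aqz,ipq,irz,pqu] rk=6  ker:pqz
∂1c = 0
c vs im∂2: reduces to 0 ⇒ boundary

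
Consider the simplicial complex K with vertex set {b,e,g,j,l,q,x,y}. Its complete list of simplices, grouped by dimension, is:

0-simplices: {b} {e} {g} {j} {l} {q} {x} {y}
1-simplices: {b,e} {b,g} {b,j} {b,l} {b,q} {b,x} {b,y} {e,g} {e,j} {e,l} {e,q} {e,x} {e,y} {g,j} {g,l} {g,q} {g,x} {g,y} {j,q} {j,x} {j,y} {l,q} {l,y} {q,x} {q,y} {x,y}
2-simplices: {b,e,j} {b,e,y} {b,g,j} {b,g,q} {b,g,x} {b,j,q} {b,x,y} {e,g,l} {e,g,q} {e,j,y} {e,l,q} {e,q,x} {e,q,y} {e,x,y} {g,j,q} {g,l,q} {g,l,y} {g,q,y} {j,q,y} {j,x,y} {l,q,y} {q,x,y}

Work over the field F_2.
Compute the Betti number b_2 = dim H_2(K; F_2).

n_0=8 n_1=26 n_2=22  [Z2]
∂1: piv[be,bg,bj,bl,bq,bx,by] rk=7  ker:eg,ej,el,eq,ex,ey,gj,gl,gq,gx,gy,jq,jx,jy,lq,ly,qx,qy,xy
∂2: piv[bej,bey,bgj,bgq,bgx,bjq,bxy,egl,egq,ejy,elq,eqx,eqy,exy,gly,gqy,jqy,jxy] rk=18  ker:gjq,glq,lqy,qxy
b_2=(22−18)−0=4

b_2=4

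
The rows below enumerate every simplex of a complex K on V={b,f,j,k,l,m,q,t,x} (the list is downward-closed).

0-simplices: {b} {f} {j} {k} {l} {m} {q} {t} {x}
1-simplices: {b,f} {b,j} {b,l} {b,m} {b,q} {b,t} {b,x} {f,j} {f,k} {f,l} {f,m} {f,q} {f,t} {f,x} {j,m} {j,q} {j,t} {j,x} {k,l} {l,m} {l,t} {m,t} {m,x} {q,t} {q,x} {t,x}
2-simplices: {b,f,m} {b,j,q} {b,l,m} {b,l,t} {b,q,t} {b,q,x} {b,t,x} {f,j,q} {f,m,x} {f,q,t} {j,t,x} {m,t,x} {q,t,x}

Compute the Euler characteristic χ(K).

χ(K)=-4

n_0=9 n_1=26 n_2=13
χ=+9−26+13=-4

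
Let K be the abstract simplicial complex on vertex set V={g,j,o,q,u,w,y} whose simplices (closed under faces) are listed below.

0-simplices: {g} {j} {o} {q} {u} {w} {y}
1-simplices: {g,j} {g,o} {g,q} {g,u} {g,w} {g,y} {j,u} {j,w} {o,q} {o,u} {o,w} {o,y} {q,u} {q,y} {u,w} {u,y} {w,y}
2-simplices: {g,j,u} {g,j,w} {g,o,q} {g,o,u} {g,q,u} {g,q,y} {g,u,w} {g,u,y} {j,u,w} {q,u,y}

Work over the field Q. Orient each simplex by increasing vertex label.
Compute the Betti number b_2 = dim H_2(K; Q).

b_2=2

n_0=7 n_1=17 n_2=10  [Q]
∂1: piv[gj,go,gq,gu,gw,gy] rk=6  ker:ju,jw,oq,ou,ow,oy,qu,qy,uw,uy,wy
∂2: piv[gju,gjw,goq,gou,gqu,gqy,guw,guy] rk=8  ker:juw,quy
b_2=(10−8)−0=2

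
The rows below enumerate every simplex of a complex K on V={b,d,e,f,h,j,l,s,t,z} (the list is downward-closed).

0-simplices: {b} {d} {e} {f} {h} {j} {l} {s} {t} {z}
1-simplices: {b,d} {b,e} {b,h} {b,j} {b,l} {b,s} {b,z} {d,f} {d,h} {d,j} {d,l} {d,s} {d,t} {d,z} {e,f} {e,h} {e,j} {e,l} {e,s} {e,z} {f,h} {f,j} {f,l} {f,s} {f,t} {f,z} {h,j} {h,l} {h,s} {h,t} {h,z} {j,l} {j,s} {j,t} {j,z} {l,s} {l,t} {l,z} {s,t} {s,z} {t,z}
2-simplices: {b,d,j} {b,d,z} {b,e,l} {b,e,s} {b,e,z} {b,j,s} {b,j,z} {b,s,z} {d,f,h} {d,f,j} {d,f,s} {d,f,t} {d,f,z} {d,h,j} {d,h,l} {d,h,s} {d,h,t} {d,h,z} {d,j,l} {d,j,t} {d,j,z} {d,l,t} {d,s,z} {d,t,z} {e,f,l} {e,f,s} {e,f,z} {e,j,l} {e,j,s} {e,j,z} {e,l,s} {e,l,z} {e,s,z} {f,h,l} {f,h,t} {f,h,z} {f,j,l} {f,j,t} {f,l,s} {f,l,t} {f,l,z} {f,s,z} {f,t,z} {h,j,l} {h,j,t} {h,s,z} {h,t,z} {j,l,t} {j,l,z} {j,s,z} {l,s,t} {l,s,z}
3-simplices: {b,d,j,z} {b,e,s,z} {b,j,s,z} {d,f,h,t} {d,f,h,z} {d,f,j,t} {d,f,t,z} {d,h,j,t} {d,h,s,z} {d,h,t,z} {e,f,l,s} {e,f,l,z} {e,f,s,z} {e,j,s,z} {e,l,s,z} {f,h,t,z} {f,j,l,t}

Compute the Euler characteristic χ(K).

n_0=10 n_1=41 n_2=52 n_3=17
χ=+10−41+52−17=4

χ(K)=4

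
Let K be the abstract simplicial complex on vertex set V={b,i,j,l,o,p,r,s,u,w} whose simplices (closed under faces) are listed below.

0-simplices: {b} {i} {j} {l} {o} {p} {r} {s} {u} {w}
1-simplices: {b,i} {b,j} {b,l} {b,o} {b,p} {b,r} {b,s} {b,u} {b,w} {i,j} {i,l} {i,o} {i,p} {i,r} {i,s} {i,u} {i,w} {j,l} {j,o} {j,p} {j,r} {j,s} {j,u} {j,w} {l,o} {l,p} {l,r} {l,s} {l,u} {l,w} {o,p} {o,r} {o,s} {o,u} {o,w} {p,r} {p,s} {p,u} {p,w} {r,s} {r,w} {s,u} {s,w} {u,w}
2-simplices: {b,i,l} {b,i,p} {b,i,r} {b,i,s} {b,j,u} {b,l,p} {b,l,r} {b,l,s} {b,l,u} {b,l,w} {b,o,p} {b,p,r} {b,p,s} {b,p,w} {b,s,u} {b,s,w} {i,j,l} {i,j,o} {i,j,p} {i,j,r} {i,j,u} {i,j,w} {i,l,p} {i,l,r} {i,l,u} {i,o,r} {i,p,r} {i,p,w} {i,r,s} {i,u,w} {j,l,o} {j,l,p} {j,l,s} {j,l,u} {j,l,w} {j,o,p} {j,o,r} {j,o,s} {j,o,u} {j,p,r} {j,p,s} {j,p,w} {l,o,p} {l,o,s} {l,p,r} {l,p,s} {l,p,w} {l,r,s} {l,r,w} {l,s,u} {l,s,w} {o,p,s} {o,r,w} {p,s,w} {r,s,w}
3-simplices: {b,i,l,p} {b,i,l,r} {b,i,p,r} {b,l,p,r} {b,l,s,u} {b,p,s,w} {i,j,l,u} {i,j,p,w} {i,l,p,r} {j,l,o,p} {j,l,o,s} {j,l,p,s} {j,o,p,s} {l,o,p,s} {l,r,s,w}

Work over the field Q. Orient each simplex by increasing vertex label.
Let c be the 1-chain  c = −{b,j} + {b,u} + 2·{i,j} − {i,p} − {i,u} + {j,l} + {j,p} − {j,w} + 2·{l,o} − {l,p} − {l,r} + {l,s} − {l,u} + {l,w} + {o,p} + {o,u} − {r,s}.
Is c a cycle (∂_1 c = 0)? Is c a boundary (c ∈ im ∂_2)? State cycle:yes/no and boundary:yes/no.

n_0=10 n_1=44 n_2=55 n_3=15  [Q]
∂1: piv[bi,bj,bl,bo,bp,br,bs,bu,bw] rk=9  ker:ij,il,io,ip,ir,is,iu,iw,jl,jo,jp,jr,js,ju,jw,lo,lp,lr,ls,lu,lw,op,or,os,ou,ow,pr,ps,pu,pw,rs,rw,su,sw,uw
∂2: piv[bil,bip,bir,bis,bju,blp,blr,bls,blu,blw,bop,bpr,bps,bpw,bsu,bsw,ijl,ijo,ijp,ijr,iju,ijw,ilu,ior,ipw,irs,iuw,jlo,jls,jop,jos,jou,lrw,orw] rk=34  ker:ilp,ilr,ipr,jlp,jlu,jlw,jor,jpr,jps,jpw,lop,los,lpr,lps,lpw,lrs,lsu,lsw,ops,psw,rsw
∂3: piv[bilp,bilr,bipr,blpr,blsu,bpsw,ijlu,ijpw,jlop,jlos,jlps,jops,lrsw] rk=13  ker:ilpr,lops
∂1c = 0
c vs im∂2: reduces to 0 ⇒ boundary

cycle:yes boundary:yes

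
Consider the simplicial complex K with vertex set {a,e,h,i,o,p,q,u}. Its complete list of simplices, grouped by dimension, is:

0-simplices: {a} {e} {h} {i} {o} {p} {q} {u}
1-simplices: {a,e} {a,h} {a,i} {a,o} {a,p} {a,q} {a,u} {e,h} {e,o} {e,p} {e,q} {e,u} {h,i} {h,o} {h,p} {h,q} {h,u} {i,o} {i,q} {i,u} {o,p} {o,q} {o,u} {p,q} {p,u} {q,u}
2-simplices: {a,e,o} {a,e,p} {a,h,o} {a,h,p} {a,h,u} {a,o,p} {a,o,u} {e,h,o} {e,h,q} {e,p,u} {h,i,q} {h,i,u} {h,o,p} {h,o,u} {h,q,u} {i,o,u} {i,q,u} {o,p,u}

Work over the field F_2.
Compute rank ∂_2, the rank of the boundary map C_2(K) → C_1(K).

n_0=8 n_1=26 n_2=18  [Z2]
∂1: piv[ae,ah,ai,ao,ap,aq,au] rk=7  ker:eh,eo,ep,eq,eu,hi,ho,hp,hq,hu,io,iq,iu,op,oq,ou,pq,pu,qu
∂2: piv[aeo,aep,aho,ahp,ahu,aop,aou,eho,ehq,epu,hiq,hiu,hqu,iou,opu] rk=15  ker:hop,hou,iqu
rk∂_2=15

rank∂_2=15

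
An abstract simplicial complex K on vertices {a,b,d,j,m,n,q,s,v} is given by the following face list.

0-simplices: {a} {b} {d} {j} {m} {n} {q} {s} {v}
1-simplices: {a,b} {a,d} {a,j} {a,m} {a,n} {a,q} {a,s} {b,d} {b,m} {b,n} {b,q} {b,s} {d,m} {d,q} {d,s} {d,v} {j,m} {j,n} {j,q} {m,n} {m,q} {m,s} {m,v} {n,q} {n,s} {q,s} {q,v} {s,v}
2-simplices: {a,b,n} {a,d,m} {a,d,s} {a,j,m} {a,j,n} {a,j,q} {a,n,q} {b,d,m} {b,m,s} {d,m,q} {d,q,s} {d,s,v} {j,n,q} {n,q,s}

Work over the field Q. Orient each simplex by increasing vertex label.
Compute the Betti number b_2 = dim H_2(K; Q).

n_0=9 n_1=28 n_2=14  [Q]
∂1: piv[ab,ad,aj,am,an,aq,as,dv] rk=8  ker:bd,bm,bn,bq,bs,dm,dq,ds,jm,jn,jq,mn,mq,ms,mv,nq,ns,qs,qv,sv
∂2: piv[abn,adm,ads,ajm,ajn,ajq,anq,bdm,bms,dmq,dqs,dsv,nqs] rk=13  ker:jnq
b_2=(14−13)−0=1

b_2=1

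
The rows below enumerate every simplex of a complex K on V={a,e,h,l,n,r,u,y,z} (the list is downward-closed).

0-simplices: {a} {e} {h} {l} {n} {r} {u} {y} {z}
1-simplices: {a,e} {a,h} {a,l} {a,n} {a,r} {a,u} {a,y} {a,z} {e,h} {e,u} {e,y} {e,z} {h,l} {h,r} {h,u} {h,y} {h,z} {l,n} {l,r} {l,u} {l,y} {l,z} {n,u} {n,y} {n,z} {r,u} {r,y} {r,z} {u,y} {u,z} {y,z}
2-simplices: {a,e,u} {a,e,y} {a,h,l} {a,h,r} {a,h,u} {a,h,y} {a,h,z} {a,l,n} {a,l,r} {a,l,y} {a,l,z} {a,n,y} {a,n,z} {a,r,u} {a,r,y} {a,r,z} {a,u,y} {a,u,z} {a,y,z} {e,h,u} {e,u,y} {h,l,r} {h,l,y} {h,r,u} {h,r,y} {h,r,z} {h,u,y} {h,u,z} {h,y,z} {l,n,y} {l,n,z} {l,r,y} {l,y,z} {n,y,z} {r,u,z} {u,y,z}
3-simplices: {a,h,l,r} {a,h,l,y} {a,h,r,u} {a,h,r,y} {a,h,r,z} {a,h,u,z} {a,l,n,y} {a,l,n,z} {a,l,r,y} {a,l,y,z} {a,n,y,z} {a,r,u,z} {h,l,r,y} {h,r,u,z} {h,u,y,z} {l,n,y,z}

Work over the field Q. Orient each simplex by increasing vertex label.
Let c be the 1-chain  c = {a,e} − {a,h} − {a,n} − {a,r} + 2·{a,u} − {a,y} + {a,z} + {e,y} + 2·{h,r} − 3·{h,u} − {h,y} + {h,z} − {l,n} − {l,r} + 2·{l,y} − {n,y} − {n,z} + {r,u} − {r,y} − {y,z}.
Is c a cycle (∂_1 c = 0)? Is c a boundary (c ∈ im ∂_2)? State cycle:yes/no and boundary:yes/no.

cycle:yes boundary:yes

n_0=9 n_1=31 n_2=36 n_3=16  [Q]
∂1: piv[ae,ah,al,an,ar,au,ay,az] rk=8  ker:eh,eu,ey,ez,hl,hr,hu,hy,hz,ln,lr,lu,ly,lz,nu,ny,nz,ru,ry,rz,uy,uz,yz
∂2: piv[aeu,aey,ahl,ahr,ahu,ahy,ahz,aln,alr,aly,alz,any,anz,aru,ary,arz,auy,auz,ayz,ehu] rk=20  ker:euy,hlr,hly,hru,hry,hrz,huy,huz,hyz,lny,lnz,lry,lyz,nyz,ruz,uyz
∂3: piv[ahlr,ahly,ahru,ahry,ahrz,ahuz,alny,alnz,alry,alyz,anyz,aruz,huyz] rk=13  ker:hlry,hruz,lnyz
∂1c = 0
c vs im∂2: reduces to 0 ⇒ boundary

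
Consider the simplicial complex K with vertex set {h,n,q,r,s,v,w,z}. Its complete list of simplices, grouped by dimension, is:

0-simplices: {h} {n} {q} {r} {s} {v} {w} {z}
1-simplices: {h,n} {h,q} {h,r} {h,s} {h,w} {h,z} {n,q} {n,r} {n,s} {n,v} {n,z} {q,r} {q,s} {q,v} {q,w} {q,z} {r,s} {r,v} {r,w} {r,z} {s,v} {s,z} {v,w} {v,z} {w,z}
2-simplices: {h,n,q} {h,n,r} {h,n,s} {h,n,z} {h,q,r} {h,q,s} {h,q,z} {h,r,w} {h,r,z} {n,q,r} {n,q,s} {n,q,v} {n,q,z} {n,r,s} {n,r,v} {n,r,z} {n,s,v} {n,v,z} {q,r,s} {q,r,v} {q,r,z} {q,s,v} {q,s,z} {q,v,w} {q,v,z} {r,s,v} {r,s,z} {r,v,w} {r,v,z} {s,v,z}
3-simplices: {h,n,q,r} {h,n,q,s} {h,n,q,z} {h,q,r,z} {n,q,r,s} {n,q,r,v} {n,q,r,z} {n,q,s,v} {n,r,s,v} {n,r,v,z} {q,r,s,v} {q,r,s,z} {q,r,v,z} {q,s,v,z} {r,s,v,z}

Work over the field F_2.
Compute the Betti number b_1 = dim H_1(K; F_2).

n_0=8 n_1=25 n_2=30 n_3=15  [Z2]
∂1: piv[hn,hq,hr,hs,hw,hz,nv] rk=7  ker:nq,nr,ns,nz,qr,qs,qv,qw,qz,rs,rv,rw,rz,sv,sz,vw,vz,wz
∂2: piv[hnq,hnr,hns,hnz,hqr,hqs,hqz,hrw,hrz,nqv,nrs,nrv,nsv,nvz,qsz,qvw,rvw] rk=17  ker:nqr,nqs,nqz,nrz,qrs,qrv,qrz,qsv,qvz,rsv,rsz,rvz,svz
∂3: piv[hnqr,hnqs,hnqz,hqrz,nqrs,nqrv,nqrz,nqsv,nrsv,nrvz,qrsz,qrvz,qsvz] rk=13  ker:qrsv,rsvz
b_1=(25−7)−17=1

b_1=1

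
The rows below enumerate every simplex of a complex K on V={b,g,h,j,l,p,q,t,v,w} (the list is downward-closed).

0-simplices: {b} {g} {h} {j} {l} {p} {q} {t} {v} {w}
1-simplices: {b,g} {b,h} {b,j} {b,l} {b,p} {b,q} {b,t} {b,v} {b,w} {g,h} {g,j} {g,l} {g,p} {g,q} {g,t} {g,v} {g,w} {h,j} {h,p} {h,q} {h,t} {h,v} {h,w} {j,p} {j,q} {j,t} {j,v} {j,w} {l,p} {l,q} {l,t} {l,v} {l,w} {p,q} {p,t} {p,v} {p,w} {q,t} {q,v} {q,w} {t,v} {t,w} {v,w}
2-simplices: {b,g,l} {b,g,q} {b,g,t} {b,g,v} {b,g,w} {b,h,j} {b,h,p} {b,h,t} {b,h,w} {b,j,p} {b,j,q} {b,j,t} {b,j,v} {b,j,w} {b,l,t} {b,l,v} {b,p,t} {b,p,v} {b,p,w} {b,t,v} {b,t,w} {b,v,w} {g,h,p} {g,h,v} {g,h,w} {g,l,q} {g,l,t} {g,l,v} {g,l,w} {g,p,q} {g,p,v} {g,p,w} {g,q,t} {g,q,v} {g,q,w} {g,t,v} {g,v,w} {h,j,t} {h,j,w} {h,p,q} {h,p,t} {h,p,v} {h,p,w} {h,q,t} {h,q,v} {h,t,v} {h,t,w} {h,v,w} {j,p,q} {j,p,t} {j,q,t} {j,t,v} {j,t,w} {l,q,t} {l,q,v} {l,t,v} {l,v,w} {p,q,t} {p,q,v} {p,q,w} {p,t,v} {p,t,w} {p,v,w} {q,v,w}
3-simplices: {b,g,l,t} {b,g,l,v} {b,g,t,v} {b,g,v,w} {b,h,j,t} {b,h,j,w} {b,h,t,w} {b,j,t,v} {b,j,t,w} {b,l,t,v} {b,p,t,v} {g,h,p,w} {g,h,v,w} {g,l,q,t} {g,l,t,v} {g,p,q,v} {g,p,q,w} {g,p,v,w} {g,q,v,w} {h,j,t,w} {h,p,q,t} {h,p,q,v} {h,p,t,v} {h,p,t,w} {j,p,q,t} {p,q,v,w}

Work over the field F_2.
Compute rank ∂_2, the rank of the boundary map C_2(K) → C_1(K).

n_0=10 n_1=43 n_2=64 n_3=26  [Z2]
∂1: piv[bg,bh,bj,bl,bp,bq,bt,bv,bw] rk=9  ker:gh,gj,gl,gp,gq,gt,gv,gw,hj,hp,hq,ht,hv,hw,jp,jq,jt,jv,jw,lp,lq,lt,lv,lw,pq,pt,pv,pw,qt,qv,qw,tv,tw,vw
∂2: piv[bgl,bgq,bgt,bgv,bgw,bhj,bhp,bht,bhw,bjp,bjq,bjt,bjv,bjw,blt,blv,bpt,bpv,bpw,btv,btw,bvw,ghp,ghv,ghw,glq,glw,gpq,gqt,gqv,gqw,hpq] rk=32  ker:glt,glv,gpv,gpw,gtv,gvw,hjt,hjw,hpt,hpv,hpw,hqt,hqv,htv,htw,hvw,jpq,jpt,jqt,jtv,jtw,lqt,lqv,ltv,lvw,pqt,pqv,pqw,ptv,ptw,pvw,qvw
∂3: piv[bglt,bglv,bgtv,bgvw,bhjt,bhjw,bhtw,bjtv,bjtw,bltv,bptv,ghpw,ghvw,glqt,gpqv,gpqw,gpvw,gqvw,hpqt,hpqv,hptv,hptw,jpqt] rk=23  ker:gltv,hjtw,pqvw
rk∂_2=32

rank∂_2=32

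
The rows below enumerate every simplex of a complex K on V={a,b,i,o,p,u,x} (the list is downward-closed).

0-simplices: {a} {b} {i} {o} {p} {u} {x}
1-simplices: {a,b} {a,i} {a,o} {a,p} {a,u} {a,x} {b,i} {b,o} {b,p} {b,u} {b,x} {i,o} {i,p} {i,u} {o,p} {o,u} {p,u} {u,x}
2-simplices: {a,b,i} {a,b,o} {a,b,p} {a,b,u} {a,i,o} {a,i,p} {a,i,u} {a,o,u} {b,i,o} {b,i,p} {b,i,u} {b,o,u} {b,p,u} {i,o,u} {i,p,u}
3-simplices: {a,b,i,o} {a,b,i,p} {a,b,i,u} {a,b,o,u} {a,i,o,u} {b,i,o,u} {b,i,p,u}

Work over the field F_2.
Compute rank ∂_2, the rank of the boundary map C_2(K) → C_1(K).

n_0=7 n_1=18 n_2=15 n_3=7  [Z2]
∂1: piv[ab,ai,ao,ap,au,ax] rk=6  ker:bi,bo,bp,bu,bx,io,ip,iu,op,ou,pu,ux
∂2: piv[abi,abo,abp,abu,aio,aip,aiu,aou,bpu] rk=9  ker:bio,bip,biu,bou,iou,ipu
∂3: piv[abio,abip,abiu,abou,aiou,bipu] rk=6  ker:biou
rk∂_2=9

rank∂_2=9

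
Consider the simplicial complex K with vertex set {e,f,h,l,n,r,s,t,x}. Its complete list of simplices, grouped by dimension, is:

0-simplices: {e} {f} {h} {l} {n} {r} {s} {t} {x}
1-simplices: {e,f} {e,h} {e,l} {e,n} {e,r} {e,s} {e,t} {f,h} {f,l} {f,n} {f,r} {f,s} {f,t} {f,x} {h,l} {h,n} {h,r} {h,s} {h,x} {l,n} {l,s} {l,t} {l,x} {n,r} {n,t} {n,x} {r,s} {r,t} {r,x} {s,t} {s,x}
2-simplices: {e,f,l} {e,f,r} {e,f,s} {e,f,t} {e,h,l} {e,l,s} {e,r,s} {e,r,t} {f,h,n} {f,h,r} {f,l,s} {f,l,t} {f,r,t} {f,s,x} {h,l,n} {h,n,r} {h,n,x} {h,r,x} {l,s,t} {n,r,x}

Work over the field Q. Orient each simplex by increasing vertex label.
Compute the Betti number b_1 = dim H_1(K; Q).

b_1=6

n_0=9 n_1=31 n_2=20  [Q]
∂1: piv[ef,eh,el,en,er,es,et,fx] rk=8  ker:fh,fl,fn,fr,fs,ft,hl,hn,hr,hs,hx,ln,ls,lt,lx,nr,nt,nx,rs,rt,rx,st,sx
∂2: piv[efl,efr,efs,eft,ehl,els,ers,ert,fhn,fhr,flt,fsx,hln,hnr,hnx,hrx,lst] rk=17  ker:fls,frt,nrx
b_1=(31−8)−17=6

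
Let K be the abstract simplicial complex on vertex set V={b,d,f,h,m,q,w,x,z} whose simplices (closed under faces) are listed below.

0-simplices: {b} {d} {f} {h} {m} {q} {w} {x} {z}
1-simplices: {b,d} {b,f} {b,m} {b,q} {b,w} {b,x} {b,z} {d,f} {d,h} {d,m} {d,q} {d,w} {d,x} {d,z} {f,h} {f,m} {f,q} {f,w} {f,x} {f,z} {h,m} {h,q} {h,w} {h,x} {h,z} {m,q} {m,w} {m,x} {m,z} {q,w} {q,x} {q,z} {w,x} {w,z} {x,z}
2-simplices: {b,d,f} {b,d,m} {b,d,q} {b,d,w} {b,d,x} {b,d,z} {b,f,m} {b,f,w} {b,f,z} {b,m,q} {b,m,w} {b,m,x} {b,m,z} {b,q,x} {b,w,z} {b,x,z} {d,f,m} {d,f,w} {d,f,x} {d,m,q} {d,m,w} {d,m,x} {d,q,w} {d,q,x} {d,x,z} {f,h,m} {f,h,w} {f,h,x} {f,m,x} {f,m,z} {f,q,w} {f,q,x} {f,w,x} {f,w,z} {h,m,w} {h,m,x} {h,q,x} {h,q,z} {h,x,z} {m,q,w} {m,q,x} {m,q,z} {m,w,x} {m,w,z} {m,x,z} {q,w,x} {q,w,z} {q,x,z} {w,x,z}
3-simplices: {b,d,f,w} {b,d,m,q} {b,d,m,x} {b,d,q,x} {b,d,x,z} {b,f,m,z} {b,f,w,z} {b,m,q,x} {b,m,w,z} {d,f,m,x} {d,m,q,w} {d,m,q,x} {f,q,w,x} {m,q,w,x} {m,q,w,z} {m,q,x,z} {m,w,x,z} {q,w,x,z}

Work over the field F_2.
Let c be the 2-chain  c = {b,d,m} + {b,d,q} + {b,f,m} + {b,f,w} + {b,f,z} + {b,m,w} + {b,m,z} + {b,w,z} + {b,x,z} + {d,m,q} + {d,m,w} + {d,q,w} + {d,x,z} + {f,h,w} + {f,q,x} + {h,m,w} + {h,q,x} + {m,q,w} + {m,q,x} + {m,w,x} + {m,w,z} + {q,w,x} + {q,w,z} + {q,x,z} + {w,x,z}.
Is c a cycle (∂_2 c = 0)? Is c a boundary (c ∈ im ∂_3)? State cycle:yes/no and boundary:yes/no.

cycle:no boundary:no

n_0=9 n_1=35 n_2=49 n_3=18  [Z2]
∂1: piv[bd,bf,bm,bq,bw,bx,bz,dh] rk=8  ker:df,dm,dq,dw,dx,dz,fh,fm,fq,fw,fx,fz,hm,hq,hw,hx,hz,mq,mw,mx,mz,qw,qx,qz,wx,wz,xz
∂2: piv[bdf,bdm,bdq,bdw,bdx,bdz,bfm,bfw,bfz,bmq,bmw,bmx,bmz,bqx,bwz,bxz,dfx,dqw,fhm,fhw,fhx,fqw,fwx,hqx,hqz,hxz] rk=26  ker:dfm,dfw,dmq,dmw,dmx,dqx,dxz,fmx,fmz,fqx,fwz,hmw,hmx,mqw,mqx,mqz,mwx,mwz,mxz,qwx,qwz,qxz,wxz
∂3: piv[bdfw,bdmq,bdmx,bdqx,bdxz,bfmz,bfwz,bmqx,bmwz,dfmx,dmqw,fqwx,mqwx,mqwz,mqxz,mwxz] rk=16  ker:dmqx,qwxz
∂2c = {b,f} + {b,q} + {b,w} + {b,x} + {d,m} + {d,q} + {d,x} + {d,z} + {f,h} + {f,m} + {f,q} + {f,x} + {f,z} + {h,m} + {h,q} + {h,x} + {m,q} + {q,x} + {w,x}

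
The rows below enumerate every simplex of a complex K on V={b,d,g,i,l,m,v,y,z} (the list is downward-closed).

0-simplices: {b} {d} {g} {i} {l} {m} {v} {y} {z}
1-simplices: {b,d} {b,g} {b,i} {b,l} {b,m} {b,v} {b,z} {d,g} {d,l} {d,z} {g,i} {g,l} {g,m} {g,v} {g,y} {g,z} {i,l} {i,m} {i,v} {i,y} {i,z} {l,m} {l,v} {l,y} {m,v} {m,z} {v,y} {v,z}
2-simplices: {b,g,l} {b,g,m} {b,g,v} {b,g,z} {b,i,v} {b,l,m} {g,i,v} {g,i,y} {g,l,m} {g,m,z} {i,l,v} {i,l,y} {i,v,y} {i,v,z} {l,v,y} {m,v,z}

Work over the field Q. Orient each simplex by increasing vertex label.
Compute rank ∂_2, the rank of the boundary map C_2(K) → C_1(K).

rank∂_2=14

n_0=9 n_1=28 n_2=16  [Q]
∂1: piv[bd,bg,bi,bl,bm,bv,bz,gy] rk=8  ker:dg,dl,dz,gi,gl,gm,gv,gz,il,im,iv,iy,iz,lm,lv,ly,mv,mz,vy,vz
∂2: piv[bgl,bgm,bgv,bgz,biv,blm,giv,giy,gmz,ilv,ily,ivy,ivz,mvz] rk=14  ker:glm,lvy
rk∂_2=14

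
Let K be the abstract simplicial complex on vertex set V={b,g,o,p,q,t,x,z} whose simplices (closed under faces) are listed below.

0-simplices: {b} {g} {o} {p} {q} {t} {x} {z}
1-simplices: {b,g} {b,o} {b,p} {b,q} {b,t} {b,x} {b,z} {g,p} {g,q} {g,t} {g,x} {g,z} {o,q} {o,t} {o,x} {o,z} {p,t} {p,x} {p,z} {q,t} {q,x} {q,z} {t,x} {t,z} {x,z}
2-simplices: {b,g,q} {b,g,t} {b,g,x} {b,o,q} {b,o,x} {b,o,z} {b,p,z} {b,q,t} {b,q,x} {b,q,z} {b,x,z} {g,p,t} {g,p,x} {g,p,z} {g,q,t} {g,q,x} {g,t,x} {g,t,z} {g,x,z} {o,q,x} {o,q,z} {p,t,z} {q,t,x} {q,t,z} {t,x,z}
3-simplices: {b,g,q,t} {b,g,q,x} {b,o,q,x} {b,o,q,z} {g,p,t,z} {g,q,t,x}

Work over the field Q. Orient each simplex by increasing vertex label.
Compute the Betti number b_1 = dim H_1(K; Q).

n_0=8 n_1=25 n_2=25 n_3=6  [Q]
∂1: piv[bg,bo,bp,bq,bt,bx,bz] rk=7  ker:gp,gq,gt,gx,gz,oq,ot,ox,oz,pt,px,pz,qt,qx,qz,tx,tz,xz
∂2: piv[bgq,bgt,bgx,boq,box,boz,bpz,bqt,bqx,bqz,bxz,gpt,gpx,gpz,gtx,gtz,gxz] rk=17  ker:gqt,gqx,oqx,oqz,ptz,qtx,qtz,txz
∂3: piv[bgqt,bgqx,boqx,boqz,gptz,gqtx] rk=6
b_1=(25−7)−17=1

b_1=1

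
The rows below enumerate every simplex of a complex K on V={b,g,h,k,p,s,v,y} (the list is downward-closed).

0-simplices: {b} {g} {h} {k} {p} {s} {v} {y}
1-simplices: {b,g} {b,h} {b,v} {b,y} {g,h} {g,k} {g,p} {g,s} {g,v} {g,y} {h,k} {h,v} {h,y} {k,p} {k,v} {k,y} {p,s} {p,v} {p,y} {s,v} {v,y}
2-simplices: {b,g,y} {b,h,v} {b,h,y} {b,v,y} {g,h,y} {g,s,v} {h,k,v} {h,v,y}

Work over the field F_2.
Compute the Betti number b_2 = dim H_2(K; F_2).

b_2=1

n_0=8 n_1=21 n_2=8  [Z2]
∂1: piv[bg,bh,bv,by,gk,gp,gs] rk=7  ker:gh,gv,gy,hk,hv,hy,kp,kv,ky,ps,pv,py,sv,vy
∂2: piv[bgy,bhv,bhy,bvy,ghy,gsv,hkv] rk=7  ker:hvy
b_2=(8−7)−0=1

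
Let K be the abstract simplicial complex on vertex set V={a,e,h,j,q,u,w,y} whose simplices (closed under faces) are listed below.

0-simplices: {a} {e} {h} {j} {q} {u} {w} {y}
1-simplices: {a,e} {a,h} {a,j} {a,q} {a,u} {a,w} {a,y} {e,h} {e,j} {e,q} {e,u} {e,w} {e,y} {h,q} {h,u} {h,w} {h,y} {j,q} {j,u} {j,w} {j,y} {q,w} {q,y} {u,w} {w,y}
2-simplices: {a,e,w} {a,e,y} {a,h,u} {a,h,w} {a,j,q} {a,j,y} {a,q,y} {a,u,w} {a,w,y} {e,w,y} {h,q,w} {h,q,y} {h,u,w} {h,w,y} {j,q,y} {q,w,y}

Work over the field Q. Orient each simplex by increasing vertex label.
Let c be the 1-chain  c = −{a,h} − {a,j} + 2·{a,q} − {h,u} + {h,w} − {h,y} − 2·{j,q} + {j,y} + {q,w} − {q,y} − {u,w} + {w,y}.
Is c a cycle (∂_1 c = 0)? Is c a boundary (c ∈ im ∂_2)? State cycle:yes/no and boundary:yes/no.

cycle:yes boundary:yes

n_0=8 n_1=25 n_2=16  [Q]
∂1: piv[ae,ah,aj,aq,au,aw,ay] rk=7  ker:eh,ej,eq,eu,ew,ey,hq,hu,hw,hy,jq,ju,jw,jy,qw,qy,uw,wy
∂2: piv[aew,aey,ahu,ahw,ajq,ajy,aqy,auw,awy,hqw,hqy,hwy] rk=12  ker:ewy,huw,jqy,qwy
∂1c = 0
c vs im∂2: reduces to 0 ⇒ boundary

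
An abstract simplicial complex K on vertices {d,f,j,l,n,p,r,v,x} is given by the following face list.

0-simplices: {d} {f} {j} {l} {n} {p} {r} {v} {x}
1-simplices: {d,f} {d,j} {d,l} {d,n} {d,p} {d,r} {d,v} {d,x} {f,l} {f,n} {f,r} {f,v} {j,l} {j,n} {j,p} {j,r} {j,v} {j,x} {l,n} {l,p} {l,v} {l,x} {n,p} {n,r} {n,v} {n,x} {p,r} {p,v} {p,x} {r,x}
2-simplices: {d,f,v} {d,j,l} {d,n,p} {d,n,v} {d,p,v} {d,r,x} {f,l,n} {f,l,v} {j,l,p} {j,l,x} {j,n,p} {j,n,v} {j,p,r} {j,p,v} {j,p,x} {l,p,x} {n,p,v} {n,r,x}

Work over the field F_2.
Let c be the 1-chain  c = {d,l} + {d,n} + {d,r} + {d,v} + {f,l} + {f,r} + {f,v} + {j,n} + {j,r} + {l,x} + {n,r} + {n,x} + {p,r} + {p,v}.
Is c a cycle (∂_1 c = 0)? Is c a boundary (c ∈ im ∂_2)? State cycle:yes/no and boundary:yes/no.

cycle:no boundary:no

n_0=9 n_1=30 n_2=18  [Z2]
∂1: piv[df,dj,dl,dn,dp,dr,dv,dx] rk=8  ker:fl,fn,fr,fv,jl,jn,jp,jr,jv,jx,ln,lp,lv,lx,np,nr,nv,nx,pr,pv,px,rx
∂2: piv[dfv,djl,dnp,dnv,dpv,drx,fln,flv,jlp,jlx,jnp,jnv,jpr,jpx,nrx] rk=15  ker:jpv,lpx,npv
∂1c = {f} + {l} + {r} + {v}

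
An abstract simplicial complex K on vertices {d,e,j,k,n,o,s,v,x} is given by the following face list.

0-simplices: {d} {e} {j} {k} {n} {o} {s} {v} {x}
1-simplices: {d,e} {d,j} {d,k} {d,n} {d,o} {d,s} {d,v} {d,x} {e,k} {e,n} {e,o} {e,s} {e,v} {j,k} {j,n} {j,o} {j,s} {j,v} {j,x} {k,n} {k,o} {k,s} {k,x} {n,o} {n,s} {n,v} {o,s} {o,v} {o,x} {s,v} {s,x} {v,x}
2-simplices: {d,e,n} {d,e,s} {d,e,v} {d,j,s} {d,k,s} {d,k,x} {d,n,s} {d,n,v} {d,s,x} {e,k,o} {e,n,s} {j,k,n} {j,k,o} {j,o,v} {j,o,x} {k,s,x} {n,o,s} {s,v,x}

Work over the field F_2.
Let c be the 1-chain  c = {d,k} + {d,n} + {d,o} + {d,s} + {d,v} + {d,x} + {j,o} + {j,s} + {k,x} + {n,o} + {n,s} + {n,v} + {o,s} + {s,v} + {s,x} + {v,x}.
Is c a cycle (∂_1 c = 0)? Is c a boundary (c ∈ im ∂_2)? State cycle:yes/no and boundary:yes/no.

n_0=9 n_1=32 n_2=18  [Z2]
∂1: piv[de,dj,dk,dn,do,ds,dv,dx] rk=8  ker:ek,en,eo,es,ev,jk,jn,jo,js,jv,jx,kn,ko,ks,kx,no,ns,nv,os,ov,ox,sv,sx,vx
∂2: piv[den,des,dev,djs,dks,dkx,dns,dnv,dsx,eko,jkn,jko,jov,jox,nos,svx] rk=16  ker:ens,ksx
∂1c = 0
c vs im∂2: residual ≠ 0 ⇒ not boundary

cycle:yes boundary:no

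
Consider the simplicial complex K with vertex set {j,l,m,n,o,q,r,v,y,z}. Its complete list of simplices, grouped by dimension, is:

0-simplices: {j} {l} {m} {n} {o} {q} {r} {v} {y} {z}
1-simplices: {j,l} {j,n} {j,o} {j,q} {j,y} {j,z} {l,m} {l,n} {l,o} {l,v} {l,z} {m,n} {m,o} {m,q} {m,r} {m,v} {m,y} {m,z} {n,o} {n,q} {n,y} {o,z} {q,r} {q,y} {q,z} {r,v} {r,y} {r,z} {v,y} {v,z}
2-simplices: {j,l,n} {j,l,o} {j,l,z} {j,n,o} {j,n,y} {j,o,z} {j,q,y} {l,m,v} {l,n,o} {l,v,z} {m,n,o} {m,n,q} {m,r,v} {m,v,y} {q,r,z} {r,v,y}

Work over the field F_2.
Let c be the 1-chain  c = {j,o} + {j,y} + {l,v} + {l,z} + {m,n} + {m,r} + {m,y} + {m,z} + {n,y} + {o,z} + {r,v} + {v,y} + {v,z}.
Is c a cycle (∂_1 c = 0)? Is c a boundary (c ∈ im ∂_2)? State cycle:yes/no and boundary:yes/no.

n_0=10 n_1=30 n_2=16  [Z2]
∂1: piv[jl,jn,jo,jq,jy,jz,lm,lv,mr] rk=9  ker:ln,lo,lz,mn,mo,mq,mv,my,mz,no,nq,ny,oz,qr,qy,qz,rv,ry,rz,vy,vz
∂2: piv[jln,jlo,jlz,jno,jny,joz,jqy,lmv,lvz,mno,mnq,mrv,mvy,qrz,rvy] rk=15  ker:lno
∂1c = 0
c vs im∂2: residual ≠ 0 ⇒ not boundary

cycle:yes boundary:no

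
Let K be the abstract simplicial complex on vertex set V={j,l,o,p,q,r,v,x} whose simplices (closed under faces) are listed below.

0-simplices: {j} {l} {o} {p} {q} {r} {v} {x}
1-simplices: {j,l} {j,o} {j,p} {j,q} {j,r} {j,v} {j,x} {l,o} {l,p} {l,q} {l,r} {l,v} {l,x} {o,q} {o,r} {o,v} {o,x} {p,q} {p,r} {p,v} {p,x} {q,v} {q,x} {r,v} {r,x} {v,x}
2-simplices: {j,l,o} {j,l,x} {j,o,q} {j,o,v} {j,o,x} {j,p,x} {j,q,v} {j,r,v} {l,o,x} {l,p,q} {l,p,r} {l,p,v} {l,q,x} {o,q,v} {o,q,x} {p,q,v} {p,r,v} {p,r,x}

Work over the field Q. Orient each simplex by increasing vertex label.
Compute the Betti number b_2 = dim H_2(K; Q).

b_2=2

n_0=8 n_1=26 n_2=18  [Q]
∂1: piv[jl,jo,jp,jq,jr,jv,jx] rk=7  ker:lo,lp,lq,lr,lv,lx,oq,or,ov,ox,pq,pr,pv,px,qv,qx,rv,rx,vx
∂2: piv[jlo,jlx,joq,jov,jox,jpx,jqv,jrv,lpq,lpr,lpv,lqx,oqx,pqv,prv,prx] rk=16  ker:lox,oqv
b_2=(18−16)−0=2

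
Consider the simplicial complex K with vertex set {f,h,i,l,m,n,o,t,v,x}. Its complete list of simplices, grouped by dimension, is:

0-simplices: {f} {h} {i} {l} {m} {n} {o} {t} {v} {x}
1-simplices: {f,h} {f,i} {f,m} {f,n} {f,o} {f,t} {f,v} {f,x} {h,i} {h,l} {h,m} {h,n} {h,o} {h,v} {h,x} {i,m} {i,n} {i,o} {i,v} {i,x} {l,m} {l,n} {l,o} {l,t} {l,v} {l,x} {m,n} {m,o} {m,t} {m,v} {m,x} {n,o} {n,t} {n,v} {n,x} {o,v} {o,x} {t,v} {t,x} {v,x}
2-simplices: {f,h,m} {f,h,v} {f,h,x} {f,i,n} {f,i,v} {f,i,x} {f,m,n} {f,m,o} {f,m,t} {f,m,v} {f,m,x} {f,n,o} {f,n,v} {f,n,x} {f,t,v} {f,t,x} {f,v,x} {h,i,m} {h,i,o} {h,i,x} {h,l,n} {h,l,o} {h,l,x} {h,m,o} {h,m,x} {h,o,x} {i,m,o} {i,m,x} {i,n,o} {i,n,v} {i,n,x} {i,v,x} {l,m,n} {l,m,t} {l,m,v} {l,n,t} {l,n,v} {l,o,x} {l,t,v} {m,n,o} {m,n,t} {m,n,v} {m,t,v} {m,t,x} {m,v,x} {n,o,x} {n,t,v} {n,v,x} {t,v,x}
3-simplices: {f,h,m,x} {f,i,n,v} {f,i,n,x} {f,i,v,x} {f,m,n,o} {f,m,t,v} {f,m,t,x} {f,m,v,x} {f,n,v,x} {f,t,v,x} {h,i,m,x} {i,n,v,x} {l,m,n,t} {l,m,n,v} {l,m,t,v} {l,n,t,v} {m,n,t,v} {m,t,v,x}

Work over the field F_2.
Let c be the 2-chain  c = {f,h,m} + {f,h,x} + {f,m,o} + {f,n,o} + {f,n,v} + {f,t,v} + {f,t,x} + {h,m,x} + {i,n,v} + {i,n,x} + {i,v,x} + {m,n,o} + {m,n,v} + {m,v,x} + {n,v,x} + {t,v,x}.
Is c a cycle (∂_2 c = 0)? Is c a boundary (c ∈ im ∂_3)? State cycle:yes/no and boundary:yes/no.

n_0=10 n_1=40 n_2=49 n_3=18  [Z2]
∂1: piv[fh,fi,fm,fn,fo,ft,fv,fx,hl] rk=9  ker:hi,hm,hn,ho,hv,hx,im,in,io,iv,ix,lm,ln,lo,lt,lv,lx,mn,mo,mt,mv,mx,no,nt,nv,nx,ov,ox,tv,tx,vx
∂2: piv[fhm,fhv,fhx,fin,fiv,fix,fmn,fmo,fmt,fmv,fmx,fno,fnv,fnx,ftv,ftx,fvx,him,hio,hix,hln,hlo,hlx,hmo,hox,lmn,lmt,lmv,lnt] rk=29  ker:hmx,imo,imx,ino,inv,inx,ivx,lnv,lox,ltv,mno,mnt,mnv,mtv,mtx,mvx,nox,ntv,nvx,tvx
∂3: piv[fhmx,finv,finx,fivx,fmno,fmtv,fmtx,fmvx,fnvx,ftvx,himx,lmnt,lmnv,lmtv,lntv] rk=15  ker:invx,mntv,mtvx
∂2c = 0
c vs im∂3: residual ≠ 0 ⇒ not boundary

cycle:yes boundary:no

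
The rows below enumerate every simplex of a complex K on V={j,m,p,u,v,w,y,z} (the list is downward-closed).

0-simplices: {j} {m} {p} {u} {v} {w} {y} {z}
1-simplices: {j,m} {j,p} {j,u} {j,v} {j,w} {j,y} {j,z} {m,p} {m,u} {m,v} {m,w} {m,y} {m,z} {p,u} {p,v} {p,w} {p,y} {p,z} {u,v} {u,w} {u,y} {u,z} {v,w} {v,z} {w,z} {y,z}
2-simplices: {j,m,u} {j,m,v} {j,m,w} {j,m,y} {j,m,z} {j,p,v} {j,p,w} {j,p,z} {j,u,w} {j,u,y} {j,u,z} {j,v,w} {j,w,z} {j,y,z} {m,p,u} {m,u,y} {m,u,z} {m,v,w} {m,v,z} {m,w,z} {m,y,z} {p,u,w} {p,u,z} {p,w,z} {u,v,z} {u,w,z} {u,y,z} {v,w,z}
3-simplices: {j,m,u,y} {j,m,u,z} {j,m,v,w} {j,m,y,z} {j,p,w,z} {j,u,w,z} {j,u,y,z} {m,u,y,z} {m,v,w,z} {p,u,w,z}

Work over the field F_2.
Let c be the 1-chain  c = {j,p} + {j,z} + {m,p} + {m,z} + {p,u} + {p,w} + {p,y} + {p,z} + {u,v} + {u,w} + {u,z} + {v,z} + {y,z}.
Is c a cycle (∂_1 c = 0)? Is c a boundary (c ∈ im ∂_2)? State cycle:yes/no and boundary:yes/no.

n_0=8 n_1=26 n_2=28 n_3=10  [Z2]
∂1: piv[jm,jp,ju,jv,jw,jy,jz] rk=7  ker:mp,mu,mv,mw,my,mz,pu,pv,pw,py,pz,uv,uw,uy,uz,vw,vz,wz,yz
∂2: piv[jmu,jmv,jmw,jmy,jmz,jpv,jpw,jpz,juw,juy,juz,jvw,jwz,jyz,mpu,mvz,puw,uvz] rk=18  ker:muy,muz,mvw,mwz,myz,puz,pwz,uwz,uyz,vwz
∂3: piv[jmuy,jmuz,jmvw,jmyz,jpwz,juwz,juyz,mvwz,puwz] rk=9  ker:muyz
∂1c = 0
c vs im∂2: residual ≠ 0 ⇒ not boundary

cycle:yes boundary:no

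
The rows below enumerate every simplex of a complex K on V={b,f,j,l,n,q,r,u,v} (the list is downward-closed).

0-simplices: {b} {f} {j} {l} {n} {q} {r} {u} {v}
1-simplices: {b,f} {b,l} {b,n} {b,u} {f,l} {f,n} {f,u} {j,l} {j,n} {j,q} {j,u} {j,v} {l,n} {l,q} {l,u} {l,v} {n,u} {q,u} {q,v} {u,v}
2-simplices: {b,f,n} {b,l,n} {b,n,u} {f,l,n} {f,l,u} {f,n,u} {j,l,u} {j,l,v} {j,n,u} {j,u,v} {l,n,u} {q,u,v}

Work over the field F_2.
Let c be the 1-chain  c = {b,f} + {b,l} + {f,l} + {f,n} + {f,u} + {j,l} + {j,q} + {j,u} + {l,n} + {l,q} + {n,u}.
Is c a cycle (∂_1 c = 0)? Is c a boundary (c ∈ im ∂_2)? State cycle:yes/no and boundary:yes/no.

n_0=9 n_1=20 n_2=12  [Z2]
∂1: piv[bf,bl,bn,bu,jl,jq,jv] rk=7  ker:fl,fn,fu,jn,ju,ln,lq,lu,lv,nu,qu,qv,uv
∂2: piv[bfn,bln,bnu,fln,flu,fnu,jlu,jlv,jnu,juv,quv] rk=11  ker:lnu
∂1c = {j} + {l} + {n} + {u}

cycle:no boundary:no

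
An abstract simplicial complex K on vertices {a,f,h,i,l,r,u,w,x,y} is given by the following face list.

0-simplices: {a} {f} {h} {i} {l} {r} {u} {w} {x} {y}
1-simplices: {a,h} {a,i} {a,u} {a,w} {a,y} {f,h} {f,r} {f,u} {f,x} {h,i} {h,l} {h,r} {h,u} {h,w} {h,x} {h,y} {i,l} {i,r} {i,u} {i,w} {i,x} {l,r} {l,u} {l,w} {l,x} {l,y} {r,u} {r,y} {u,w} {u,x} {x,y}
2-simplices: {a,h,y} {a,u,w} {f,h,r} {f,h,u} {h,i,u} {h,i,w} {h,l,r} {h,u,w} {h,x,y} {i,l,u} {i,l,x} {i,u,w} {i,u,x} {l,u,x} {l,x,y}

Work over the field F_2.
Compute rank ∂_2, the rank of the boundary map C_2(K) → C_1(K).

rank∂_2=13

n_0=10 n_1=31 n_2=15  [Z2]
∂1: piv[ah,ai,au,aw,ay,fh,fr,fx,hl] rk=9  ker:fu,hi,hr,hu,hw,hx,hy,il,ir,iu,iw,ix,lr,lu,lw,lx,ly,ru,ry,uw,ux,xy
∂2: piv[ahy,auw,fhr,fhu,hiu,hiw,hlr,huw,hxy,ilu,ilx,iux,lxy] rk=13  ker:iuw,lux
rk∂_2=13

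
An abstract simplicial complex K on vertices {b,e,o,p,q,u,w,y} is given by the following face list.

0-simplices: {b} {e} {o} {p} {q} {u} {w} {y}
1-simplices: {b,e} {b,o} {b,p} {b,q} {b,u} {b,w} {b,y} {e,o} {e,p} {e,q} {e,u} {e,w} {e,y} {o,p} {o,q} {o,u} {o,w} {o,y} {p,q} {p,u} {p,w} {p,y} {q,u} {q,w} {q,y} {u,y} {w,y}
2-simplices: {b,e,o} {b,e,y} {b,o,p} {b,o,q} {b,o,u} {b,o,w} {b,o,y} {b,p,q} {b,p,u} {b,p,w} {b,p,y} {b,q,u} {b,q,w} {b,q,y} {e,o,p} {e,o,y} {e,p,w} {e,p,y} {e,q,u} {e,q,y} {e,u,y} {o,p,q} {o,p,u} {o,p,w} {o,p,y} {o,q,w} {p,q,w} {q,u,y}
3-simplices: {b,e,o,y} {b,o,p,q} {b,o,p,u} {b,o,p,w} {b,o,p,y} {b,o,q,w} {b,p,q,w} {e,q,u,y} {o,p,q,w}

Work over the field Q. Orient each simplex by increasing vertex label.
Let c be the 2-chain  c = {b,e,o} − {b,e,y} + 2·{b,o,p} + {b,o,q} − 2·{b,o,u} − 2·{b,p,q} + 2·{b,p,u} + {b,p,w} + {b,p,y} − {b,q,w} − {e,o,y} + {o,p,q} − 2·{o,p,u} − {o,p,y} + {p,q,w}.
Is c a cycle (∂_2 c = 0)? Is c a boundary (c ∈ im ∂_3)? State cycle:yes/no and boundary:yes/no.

cycle:yes boundary:yes

n_0=8 n_1=27 n_2=28 n_3=9  [Q]
∂1: piv[be,bo,bp,bq,bu,bw,by] rk=7  ker:eo,ep,eq,eu,ew,ey,op,oq,ou,ow,oy,pq,pu,pw,py,qu,qw,qy,uy,wy
∂2: piv[beo,bey,bop,boq,bou,bow,boy,bpq,bpu,bpw,bpy,bqu,bqw,bqy,eop,epw,equ,eqy,euy] rk=19  ker:eoy,epy,opq,opu,opw,opy,oqw,pqw,quy
∂3: piv[beoy,bopq,bopu,bopw,bopy,boqw,bpqw,equy] rk=8  ker:opqw
∂2c = 0
c vs im∂3: reduces to 0 ⇒ boundary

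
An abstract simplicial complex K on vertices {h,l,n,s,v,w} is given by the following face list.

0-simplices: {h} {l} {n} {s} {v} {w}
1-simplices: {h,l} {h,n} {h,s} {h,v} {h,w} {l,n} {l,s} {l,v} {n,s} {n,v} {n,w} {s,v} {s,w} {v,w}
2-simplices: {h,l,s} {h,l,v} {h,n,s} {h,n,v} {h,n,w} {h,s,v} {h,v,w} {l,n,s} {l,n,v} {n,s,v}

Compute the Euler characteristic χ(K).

χ(K)=2

n_0=6 n_1=14 n_2=10
χ=+6−14+10=2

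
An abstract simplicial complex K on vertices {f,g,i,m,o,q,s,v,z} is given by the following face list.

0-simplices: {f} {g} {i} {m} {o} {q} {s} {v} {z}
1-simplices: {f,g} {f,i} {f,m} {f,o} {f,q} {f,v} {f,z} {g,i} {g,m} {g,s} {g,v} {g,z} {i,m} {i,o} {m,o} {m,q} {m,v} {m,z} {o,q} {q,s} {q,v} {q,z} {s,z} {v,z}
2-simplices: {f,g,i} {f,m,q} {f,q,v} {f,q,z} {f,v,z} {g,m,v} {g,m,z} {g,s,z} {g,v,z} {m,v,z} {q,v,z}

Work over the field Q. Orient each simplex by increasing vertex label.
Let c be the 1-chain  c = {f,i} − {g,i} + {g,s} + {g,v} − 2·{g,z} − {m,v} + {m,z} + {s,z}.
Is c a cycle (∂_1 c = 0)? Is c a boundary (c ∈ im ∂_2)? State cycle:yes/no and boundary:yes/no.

n_0=9 n_1=24 n_2=11  [Q]
∂1: piv[fg,fi,fm,fo,fq,fv,fz,gs] rk=8  ker:gi,gm,gv,gz,im,io,mo,mq,mv,mz,oq,qs,qv,qz,sz,vz
∂2: piv[fgi,fmq,fqv,fqz,fvz,gmv,gmz,gsz,gvz] rk=9  ker:mvz,qvz
∂1c = −{f} + {g}

cycle:no boundary:no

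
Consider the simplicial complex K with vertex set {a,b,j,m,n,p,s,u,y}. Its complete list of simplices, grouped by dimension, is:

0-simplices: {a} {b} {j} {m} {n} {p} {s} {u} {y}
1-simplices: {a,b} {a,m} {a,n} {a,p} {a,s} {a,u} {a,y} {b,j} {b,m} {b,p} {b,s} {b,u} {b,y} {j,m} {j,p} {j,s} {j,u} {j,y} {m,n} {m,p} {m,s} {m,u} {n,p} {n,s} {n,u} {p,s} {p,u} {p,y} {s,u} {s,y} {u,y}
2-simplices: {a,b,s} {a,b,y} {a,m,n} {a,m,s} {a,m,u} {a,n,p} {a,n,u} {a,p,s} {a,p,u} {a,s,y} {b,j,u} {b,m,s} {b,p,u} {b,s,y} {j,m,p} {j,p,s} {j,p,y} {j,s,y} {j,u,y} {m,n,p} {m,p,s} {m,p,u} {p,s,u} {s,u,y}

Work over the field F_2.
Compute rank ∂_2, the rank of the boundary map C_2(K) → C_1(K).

rank∂_2=21

n_0=9 n_1=31 n_2=24  [Z2]
∂1: piv[ab,am,an,ap,as,au,ay,bj] rk=8  ker:bm,bp,bs,bu,by,jm,jp,js,ju,jy,mn,mp,ms,mu,np,ns,nu,ps,pu,py,su,sy,uy
∂2: piv[abs,aby,amn,ams,amu,anp,anu,aps,apu,asy,bju,bms,bpu,jmp,jps,jpy,jsy,juy,mnp,psu,suy] rk=21  ker:bsy,mps,mpu
rk∂_2=21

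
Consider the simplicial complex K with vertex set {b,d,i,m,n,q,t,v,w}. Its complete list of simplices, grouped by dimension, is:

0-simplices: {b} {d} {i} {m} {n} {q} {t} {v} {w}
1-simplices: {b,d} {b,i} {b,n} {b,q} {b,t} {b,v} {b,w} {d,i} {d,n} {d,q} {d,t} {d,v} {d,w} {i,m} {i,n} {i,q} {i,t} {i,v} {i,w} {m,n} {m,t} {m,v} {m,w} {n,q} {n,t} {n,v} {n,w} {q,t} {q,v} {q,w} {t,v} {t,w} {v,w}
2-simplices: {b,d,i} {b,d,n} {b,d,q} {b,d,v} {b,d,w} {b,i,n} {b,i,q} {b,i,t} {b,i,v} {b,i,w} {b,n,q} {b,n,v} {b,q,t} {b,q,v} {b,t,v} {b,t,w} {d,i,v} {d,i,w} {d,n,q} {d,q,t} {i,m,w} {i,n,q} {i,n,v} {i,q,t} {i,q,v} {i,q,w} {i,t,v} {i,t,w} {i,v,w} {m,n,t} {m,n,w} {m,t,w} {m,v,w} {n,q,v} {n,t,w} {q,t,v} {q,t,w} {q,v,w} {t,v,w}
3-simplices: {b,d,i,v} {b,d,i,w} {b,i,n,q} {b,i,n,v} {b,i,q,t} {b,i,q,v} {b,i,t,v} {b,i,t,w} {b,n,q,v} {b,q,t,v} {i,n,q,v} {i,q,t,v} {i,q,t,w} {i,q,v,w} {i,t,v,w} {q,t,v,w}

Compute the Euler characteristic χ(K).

χ(K)=-1

n_0=9 n_1=33 n_2=39 n_3=16
χ=+9−33+39−16=-1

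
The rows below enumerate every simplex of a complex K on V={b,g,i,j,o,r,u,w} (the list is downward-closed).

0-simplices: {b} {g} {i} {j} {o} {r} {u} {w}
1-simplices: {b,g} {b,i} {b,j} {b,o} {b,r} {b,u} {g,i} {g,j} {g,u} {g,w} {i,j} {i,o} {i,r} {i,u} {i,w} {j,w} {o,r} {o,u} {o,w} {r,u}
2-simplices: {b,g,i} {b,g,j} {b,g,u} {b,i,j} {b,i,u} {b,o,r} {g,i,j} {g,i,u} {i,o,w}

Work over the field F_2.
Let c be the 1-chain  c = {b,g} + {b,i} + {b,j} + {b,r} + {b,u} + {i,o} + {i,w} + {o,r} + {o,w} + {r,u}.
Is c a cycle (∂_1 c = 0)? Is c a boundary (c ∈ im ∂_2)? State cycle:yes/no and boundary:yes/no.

cycle:no boundary:no

n_0=8 n_1=20 n_2=9  [Z2]
∂1: piv[bg,bi,bj,bo,br,bu,gw] rk=7  ker:gi,gj,gu,ij,io,ir,iu,iw,jw,or,ou,ow,ru
∂2: piv[bgi,bgj,bgu,bij,biu,bor,iow] rk=7  ker:gij,giu
∂1c = {b} + {g} + {i} + {j} + {o} + {r}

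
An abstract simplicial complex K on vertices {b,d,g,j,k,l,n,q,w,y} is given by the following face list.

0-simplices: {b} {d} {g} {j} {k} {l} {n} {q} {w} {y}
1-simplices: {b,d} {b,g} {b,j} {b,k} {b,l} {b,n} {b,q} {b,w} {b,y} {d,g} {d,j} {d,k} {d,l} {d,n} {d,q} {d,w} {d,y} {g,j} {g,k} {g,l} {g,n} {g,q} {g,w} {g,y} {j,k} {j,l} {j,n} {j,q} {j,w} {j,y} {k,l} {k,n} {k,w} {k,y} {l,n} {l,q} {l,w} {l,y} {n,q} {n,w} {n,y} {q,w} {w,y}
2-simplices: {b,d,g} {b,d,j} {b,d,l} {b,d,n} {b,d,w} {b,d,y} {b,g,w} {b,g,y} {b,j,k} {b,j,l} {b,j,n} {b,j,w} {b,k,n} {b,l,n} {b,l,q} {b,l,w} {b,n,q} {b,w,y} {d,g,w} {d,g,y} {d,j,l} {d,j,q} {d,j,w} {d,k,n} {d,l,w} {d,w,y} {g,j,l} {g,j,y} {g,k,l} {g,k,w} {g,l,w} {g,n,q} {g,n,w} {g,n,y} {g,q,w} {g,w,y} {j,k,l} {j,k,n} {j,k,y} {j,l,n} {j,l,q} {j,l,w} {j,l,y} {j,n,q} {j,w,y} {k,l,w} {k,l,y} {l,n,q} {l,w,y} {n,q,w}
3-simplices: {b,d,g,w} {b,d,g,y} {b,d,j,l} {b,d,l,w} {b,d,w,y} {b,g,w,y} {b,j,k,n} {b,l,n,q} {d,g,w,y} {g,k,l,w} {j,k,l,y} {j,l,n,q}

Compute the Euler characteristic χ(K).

n_0=10 n_1=43 n_2=50 n_3=12
χ=+10−43+50−12=5

χ(K)=5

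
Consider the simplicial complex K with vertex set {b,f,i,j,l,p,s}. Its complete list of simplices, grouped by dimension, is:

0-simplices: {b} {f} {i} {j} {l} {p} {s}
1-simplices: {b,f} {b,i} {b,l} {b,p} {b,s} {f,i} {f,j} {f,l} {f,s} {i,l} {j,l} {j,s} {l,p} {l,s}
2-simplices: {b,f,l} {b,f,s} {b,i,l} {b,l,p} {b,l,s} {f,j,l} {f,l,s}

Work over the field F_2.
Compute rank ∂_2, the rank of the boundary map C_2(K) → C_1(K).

rank∂_2=6

n_0=7 n_1=14 n_2=7  [Z2]
∂1: piv[bf,bi,bl,bp,bs,fj] rk=6  ker:fi,fl,fs,il,jl,js,lp,ls
∂2: piv[bfl,bfs,bil,blp,bls,fjl] rk=6  ker:fls
rk∂_2=6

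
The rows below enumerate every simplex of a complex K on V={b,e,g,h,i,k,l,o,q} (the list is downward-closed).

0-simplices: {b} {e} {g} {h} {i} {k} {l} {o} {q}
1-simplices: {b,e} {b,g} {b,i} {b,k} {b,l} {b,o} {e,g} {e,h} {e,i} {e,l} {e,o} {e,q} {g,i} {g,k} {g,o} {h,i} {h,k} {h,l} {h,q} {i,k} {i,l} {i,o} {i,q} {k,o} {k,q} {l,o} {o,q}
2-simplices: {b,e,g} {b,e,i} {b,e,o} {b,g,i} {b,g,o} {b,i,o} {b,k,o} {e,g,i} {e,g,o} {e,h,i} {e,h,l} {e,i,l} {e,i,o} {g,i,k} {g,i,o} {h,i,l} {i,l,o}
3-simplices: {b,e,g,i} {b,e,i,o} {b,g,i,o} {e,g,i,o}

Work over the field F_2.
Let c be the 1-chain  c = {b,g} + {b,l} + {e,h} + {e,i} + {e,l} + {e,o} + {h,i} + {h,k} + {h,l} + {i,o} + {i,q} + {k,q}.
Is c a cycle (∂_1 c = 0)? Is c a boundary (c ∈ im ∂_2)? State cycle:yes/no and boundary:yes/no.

n_0=9 n_1=27 n_2=17 n_3=4  [Z2]
∂1: piv[be,bg,bi,bk,bl,bo,eh,eq] rk=8  ker:eg,ei,el,eo,gi,gk,go,hi,hk,hl,hq,ik,il,io,iq,ko,kq,lo,oq
∂2: piv[beg,bei,beo,bgi,bgo,bio,bko,ehi,ehl,eil,gik,ilo] rk=12  ker:egi,ego,eio,gio,hil
∂3: piv[begi,beio,bgio,egio] rk=4
∂1c = {g} + {l}

cycle:no boundary:no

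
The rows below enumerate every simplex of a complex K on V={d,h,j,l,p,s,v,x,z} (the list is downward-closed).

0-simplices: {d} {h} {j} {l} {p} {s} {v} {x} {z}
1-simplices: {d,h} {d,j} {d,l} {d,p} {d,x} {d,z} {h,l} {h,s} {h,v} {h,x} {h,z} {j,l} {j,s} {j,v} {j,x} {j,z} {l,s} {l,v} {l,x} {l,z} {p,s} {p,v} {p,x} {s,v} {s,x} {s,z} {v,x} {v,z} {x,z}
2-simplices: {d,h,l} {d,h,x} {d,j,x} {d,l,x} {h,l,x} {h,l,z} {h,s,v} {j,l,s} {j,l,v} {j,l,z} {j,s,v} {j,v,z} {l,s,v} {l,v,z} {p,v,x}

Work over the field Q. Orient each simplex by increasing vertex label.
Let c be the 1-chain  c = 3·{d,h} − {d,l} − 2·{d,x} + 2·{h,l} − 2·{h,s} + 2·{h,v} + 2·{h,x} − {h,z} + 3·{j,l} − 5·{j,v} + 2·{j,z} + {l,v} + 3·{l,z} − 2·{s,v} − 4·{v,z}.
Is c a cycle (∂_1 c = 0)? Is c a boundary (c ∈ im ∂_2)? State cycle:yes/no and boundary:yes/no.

n_0=9 n_1=29 n_2=15  [Q]
∂1: piv[dh,dj,dl,dp,dx,dz,hs,hv] rk=8  ker:hl,hx,hz,jl,js,jv,jx,jz,ls,lv,lx,lz,ps,pv,px,sv,sx,sz,vx,vz,xz
∂2: piv[dhl,dhx,djx,dlx,hlz,hsv,jls,jlv,jlz,jsv,jvz,pvx] rk=12  ker:hlx,lsv,lvz
∂1c = 0
c vs im∂2: reduces to 0 ⇒ boundary

cycle:yes boundary:yes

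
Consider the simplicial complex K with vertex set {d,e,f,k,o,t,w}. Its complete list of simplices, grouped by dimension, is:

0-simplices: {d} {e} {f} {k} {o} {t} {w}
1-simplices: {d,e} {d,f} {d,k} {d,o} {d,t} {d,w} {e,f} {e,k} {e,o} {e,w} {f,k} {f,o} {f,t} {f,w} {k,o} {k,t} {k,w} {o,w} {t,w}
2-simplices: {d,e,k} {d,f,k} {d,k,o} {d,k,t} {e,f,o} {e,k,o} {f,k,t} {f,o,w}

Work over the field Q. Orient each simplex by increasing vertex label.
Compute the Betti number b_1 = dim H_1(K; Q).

n_0=7 n_1=19 n_2=8  [Q]
∂1: piv[de,df,dk,do,dt,dw] rk=6  ker:ef,ek,eo,ew,fk,fo,ft,fw,ko,kt,kw,ow,tw
∂2: piv[dek,dfk,dko,dkt,efo,eko,fkt,fow] rk=8
b_1=(19−6)−8=5

b_1=5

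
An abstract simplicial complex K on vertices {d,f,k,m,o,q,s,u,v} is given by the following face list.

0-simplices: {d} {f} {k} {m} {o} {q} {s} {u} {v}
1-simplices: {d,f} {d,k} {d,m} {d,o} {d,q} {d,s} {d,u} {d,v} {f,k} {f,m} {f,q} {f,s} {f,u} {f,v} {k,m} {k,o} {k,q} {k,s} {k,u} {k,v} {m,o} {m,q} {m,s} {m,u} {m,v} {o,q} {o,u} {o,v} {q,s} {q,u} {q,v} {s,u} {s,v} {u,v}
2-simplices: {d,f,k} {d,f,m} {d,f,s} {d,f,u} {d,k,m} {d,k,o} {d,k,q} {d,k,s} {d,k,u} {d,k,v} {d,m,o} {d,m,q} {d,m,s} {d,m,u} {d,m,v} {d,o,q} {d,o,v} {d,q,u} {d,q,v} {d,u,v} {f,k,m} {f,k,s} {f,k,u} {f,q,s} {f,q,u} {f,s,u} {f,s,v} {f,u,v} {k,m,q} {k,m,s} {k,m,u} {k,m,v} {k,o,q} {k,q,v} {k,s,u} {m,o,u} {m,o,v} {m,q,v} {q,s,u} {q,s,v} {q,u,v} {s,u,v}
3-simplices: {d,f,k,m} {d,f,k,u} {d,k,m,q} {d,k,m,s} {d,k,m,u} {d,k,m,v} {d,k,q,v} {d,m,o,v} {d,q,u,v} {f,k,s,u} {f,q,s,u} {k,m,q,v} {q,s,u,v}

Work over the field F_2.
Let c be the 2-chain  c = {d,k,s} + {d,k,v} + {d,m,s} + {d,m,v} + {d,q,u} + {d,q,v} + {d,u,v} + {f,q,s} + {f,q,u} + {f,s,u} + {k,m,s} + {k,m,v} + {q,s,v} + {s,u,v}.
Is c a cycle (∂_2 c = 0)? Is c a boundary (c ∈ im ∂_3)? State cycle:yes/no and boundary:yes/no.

n_0=9 n_1=34 n_2=42 n_3=13  [Z2]
∂1: piv[df,dk,dm,do,dq,ds,du,dv] rk=8  ker:fk,fm,fq,fs,fu,fv,km,ko,kq,ks,ku,kv,mo,mq,ms,mu,mv,oq,ou,ov,qs,qu,qv,su,sv,uv
∂2: piv[dfk,dfm,dfs,dfu,dkm,dko,dkq,dks,dku,dkv,dmo,dmq,dms,dmu,dmv,doq,dov,dqu,dqv,duv,fqs,fqu,fsu,fsv,fuv,mou] rk=26  ker:fkm,fks,fku,kmq,kms,kmu,kmv,koq,kqv,ksu,mov,mqv,qsu,qsv,quv,suv
∂3: piv[dfkm,dfku,dkmq,dkms,dkmu,dkmv,dkqv,dmov,dquv,fksu,fqsu,kmqv,qsuv] rk=13
∂2c = 0
c vs im∂3: reduces to 0 ⇒ boundary

cycle:yes boundary:yes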